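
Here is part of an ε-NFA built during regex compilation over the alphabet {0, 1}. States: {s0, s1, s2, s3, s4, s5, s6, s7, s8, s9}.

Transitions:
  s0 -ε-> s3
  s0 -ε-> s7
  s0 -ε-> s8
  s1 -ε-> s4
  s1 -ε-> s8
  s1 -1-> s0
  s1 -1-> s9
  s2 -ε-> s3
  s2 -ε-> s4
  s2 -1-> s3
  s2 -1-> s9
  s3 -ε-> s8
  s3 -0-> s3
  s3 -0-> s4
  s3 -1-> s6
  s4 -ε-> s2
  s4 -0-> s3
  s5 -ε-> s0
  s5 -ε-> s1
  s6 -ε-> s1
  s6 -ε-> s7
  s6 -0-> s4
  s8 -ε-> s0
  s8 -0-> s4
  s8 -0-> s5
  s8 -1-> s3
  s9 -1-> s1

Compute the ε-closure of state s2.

Start with {s2}.
From s2 via ε: add s3, s4.
From s3 via ε: add s8.
From s8 via ε: add s0.
From s0 via ε: add s7.
No new states can be added; the closed set is {s0, s2, s3, s4, s7, s8}.

{s0, s2, s3, s4, s7, s8}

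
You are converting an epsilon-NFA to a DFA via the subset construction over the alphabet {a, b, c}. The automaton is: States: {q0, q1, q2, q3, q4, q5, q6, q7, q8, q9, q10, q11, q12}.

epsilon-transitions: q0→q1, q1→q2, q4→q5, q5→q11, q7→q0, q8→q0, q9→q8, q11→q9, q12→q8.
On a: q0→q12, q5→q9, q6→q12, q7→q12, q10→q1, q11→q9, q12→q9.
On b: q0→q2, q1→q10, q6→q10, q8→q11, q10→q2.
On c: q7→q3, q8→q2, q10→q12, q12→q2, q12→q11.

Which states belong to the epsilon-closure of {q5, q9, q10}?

Start with {q5, q9, q10}.
From q5 via epsilon: add q11.
From q9 via epsilon: add q8.
From q8 via epsilon: add q0.
From q0 via epsilon: add q1.
From q1 via epsilon: add q2.
No new states can be added; the closed set is {q0, q1, q2, q5, q8, q9, q10, q11}.

{q0, q1, q2, q5, q8, q9, q10, q11}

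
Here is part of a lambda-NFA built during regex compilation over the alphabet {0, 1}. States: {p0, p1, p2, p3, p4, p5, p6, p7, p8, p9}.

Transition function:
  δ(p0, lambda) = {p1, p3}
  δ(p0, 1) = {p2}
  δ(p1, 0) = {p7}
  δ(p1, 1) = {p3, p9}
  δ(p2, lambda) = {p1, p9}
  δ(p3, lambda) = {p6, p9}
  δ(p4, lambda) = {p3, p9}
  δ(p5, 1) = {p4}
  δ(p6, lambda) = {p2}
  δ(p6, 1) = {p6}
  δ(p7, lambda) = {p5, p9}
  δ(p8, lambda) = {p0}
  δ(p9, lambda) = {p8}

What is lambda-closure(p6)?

{p0, p1, p2, p3, p6, p8, p9}

Start with {p6}.
From p6 via lambda: add p2.
From p2 via lambda: add p1, p9.
From p9 via lambda: add p8.
From p8 via lambda: add p0.
From p0 via lambda: add p3.
No new states can be added; the closed set is {p0, p1, p2, p3, p6, p8, p9}.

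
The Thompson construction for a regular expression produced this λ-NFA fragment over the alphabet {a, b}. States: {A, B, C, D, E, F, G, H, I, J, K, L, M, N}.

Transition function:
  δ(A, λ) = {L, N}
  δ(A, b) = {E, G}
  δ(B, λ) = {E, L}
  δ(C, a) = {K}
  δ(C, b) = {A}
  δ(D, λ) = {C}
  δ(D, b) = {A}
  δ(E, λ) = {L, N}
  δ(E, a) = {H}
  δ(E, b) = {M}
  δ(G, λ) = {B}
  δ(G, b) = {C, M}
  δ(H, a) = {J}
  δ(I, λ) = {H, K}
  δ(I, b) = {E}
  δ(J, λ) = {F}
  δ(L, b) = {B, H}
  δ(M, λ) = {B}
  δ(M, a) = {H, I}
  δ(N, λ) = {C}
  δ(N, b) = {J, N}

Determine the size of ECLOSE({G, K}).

7

Start with {G, K}.
From G via λ: add B.
From B via λ: add E, L.
From E via λ: add N.
From N via λ: add C.
λ-closure = {B, C, E, G, K, L, N}, which has 7 states.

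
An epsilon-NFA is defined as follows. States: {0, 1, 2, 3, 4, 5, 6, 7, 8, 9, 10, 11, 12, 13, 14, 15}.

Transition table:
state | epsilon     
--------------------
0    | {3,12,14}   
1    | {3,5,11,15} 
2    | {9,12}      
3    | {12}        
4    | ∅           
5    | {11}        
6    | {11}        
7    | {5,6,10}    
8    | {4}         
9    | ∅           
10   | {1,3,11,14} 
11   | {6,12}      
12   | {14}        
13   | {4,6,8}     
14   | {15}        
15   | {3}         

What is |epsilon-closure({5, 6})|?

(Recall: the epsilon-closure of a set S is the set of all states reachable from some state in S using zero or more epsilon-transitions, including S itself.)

7

Start with {5, 6}.
From 5 via epsilon: add 11.
From 11 via epsilon: add 12.
From 12 via epsilon: add 14.
From 14 via epsilon: add 15.
From 15 via epsilon: add 3.
epsilon-closure = {3, 5, 6, 11, 12, 14, 15}, which has 7 states.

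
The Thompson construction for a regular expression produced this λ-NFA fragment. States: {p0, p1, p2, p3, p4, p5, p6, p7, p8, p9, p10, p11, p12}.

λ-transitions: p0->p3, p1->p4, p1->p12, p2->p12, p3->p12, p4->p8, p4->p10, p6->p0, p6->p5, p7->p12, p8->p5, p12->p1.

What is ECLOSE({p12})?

Start with {p12}.
From p12 via λ: add p1.
From p1 via λ: add p4.
From p4 via λ: add p8, p10.
From p8 via λ: add p5.
No new states can be added; the closed set is {p1, p4, p5, p8, p10, p12}.

{p1, p4, p5, p8, p10, p12}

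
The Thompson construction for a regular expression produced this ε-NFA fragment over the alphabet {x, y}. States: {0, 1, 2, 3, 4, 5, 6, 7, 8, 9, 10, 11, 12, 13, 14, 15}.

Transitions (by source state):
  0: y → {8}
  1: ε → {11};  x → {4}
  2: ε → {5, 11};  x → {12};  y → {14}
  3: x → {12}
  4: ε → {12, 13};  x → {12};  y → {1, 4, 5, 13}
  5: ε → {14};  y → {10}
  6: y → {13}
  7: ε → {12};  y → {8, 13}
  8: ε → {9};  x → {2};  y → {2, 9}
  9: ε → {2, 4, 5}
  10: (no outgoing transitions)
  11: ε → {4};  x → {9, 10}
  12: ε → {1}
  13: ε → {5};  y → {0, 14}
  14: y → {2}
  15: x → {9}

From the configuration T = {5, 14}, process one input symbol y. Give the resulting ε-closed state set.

{1, 2, 4, 5, 10, 11, 12, 13, 14}

5 on y → {10}.
14 on y → {2}.
Union after reading y: {2, 10}.
Now take the ε-closure:
From 2 via ε: add 5, 11.
From 5 via ε: add 14.
From 11 via ε: add 4.
From 4 via ε: add 12, 13.
From 12 via ε: add 1.
No new states can be added; the closed set is {1, 2, 4, 5, 10, 11, 12, 13, 14}.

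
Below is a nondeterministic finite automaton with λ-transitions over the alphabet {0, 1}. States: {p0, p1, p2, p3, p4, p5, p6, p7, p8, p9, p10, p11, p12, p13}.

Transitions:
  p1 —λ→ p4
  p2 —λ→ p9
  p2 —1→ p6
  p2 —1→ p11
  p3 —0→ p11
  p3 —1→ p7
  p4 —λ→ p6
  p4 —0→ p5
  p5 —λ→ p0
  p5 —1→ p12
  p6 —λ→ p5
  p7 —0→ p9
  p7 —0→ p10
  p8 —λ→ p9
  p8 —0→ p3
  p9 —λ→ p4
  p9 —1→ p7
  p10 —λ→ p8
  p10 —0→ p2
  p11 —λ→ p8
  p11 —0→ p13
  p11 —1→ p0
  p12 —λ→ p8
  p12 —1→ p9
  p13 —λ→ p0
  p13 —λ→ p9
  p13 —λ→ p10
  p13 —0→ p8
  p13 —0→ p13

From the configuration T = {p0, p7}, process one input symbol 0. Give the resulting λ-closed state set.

p7 on 0 → {p9, p10}.
No 0-transition from p0.
Union after reading 0: {p9, p10}.
Now take the λ-closure:
From p9 via λ: add p4.
From p10 via λ: add p8.
From p4 via λ: add p6.
From p6 via λ: add p5.
From p5 via λ: add p0.
No new states can be added; the closed set is {p0, p4, p5, p6, p8, p9, p10}.

{p0, p4, p5, p6, p8, p9, p10}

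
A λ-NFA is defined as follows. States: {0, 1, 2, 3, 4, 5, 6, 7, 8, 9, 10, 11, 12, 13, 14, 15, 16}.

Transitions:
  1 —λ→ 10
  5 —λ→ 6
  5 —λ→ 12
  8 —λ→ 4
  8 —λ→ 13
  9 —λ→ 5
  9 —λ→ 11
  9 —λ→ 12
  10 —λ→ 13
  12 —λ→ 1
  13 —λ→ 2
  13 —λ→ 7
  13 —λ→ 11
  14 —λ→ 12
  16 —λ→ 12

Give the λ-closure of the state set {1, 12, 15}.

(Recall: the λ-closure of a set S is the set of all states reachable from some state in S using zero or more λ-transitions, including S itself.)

{1, 2, 7, 10, 11, 12, 13, 15}

Start with {1, 12, 15}.
From 1 via λ: add 10.
From 10 via λ: add 13.
From 13 via λ: add 2, 7, 11.
No new states can be added; the closed set is {1, 2, 7, 10, 11, 12, 13, 15}.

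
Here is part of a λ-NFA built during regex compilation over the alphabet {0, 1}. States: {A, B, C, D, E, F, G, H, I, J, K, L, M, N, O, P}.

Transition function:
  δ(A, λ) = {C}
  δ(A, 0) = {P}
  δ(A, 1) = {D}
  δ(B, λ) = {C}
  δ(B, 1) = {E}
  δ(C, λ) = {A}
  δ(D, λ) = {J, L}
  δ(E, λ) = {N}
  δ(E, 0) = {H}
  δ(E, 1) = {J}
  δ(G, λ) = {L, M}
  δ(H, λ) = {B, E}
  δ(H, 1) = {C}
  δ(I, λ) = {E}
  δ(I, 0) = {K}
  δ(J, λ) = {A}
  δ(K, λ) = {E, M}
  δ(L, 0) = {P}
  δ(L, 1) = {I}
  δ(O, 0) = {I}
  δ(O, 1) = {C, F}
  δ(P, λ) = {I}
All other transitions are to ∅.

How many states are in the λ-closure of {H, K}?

Start with {H, K}.
From H via λ: add B, E.
From K via λ: add M.
From B via λ: add C.
From E via λ: add N.
From C via λ: add A.
λ-closure = {A, B, C, E, H, K, M, N}, which has 8 states.

8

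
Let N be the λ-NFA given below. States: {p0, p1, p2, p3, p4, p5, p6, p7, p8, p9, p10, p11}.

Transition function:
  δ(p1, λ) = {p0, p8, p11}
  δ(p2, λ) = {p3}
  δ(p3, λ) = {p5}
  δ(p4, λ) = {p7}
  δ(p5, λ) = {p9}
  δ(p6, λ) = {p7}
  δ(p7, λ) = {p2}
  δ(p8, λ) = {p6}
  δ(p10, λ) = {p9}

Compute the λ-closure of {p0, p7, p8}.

{p0, p2, p3, p5, p6, p7, p8, p9}

Start with {p0, p7, p8}.
From p7 via λ: add p2.
From p8 via λ: add p6.
From p2 via λ: add p3.
From p3 via λ: add p5.
From p5 via λ: add p9.
No new states can be added; the closed set is {p0, p2, p3, p5, p6, p7, p8, p9}.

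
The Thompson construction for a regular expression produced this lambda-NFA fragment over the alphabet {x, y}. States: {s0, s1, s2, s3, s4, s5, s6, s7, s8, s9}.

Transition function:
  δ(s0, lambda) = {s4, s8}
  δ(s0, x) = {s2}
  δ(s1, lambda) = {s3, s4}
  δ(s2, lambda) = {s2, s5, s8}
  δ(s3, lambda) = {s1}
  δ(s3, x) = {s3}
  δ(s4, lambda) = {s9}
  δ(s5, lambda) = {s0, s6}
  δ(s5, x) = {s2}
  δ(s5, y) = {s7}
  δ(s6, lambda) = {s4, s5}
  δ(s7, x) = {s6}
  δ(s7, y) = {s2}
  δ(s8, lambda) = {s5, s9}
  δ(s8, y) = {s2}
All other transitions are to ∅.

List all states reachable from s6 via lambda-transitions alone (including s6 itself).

Start with {s6}.
From s6 via lambda: add s4, s5.
From s4 via lambda: add s9.
From s5 via lambda: add s0.
From s0 via lambda: add s8.
No new states can be added; the closed set is {s0, s4, s5, s6, s8, s9}.

{s0, s4, s5, s6, s8, s9}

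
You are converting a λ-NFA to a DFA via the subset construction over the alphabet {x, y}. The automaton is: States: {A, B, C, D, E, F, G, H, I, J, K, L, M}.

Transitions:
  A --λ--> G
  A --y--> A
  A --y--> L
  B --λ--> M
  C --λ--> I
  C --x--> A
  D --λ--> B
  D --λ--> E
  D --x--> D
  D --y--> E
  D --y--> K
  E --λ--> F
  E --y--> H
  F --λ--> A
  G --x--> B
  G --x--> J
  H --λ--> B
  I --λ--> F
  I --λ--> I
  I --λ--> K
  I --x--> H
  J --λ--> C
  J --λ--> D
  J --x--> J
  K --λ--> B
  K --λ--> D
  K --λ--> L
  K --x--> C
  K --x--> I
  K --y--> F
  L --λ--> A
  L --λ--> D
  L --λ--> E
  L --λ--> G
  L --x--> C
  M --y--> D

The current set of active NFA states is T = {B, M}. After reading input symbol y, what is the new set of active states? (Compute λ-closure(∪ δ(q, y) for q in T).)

M on y → {D}.
No y-transition from B.
Union after reading y: {D}.
Now take the λ-closure:
From D via λ: add B, E.
From B via λ: add M.
From E via λ: add F.
From F via λ: add A.
From A via λ: add G.
No new states can be added; the closed set is {A, B, D, E, F, G, M}.

{A, B, D, E, F, G, M}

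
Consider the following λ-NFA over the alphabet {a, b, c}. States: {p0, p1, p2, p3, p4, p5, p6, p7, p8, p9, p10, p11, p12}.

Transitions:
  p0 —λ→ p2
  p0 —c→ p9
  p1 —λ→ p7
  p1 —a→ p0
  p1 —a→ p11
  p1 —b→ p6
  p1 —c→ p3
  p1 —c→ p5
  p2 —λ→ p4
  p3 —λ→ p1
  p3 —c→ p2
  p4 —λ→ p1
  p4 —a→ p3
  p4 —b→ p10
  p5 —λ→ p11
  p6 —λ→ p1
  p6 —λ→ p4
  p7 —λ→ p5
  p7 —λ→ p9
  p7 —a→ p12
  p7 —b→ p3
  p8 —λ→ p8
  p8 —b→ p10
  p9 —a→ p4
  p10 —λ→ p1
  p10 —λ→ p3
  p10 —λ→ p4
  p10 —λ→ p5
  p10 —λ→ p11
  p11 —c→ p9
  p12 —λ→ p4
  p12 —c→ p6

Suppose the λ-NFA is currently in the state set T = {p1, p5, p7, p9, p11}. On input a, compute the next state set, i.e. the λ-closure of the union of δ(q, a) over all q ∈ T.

p1 on a → {p0, p11}.
p7 on a → {p12}.
p9 on a → {p4}.
No a-transition from p5, p11.
Union after reading a: {p0, p4, p11, p12}.
Now take the λ-closure:
From p0 via λ: add p2.
From p4 via λ: add p1.
From p1 via λ: add p7.
From p7 via λ: add p5, p9.
No new states can be added; the closed set is {p0, p1, p2, p4, p5, p7, p9, p11, p12}.

{p0, p1, p2, p4, p5, p7, p9, p11, p12}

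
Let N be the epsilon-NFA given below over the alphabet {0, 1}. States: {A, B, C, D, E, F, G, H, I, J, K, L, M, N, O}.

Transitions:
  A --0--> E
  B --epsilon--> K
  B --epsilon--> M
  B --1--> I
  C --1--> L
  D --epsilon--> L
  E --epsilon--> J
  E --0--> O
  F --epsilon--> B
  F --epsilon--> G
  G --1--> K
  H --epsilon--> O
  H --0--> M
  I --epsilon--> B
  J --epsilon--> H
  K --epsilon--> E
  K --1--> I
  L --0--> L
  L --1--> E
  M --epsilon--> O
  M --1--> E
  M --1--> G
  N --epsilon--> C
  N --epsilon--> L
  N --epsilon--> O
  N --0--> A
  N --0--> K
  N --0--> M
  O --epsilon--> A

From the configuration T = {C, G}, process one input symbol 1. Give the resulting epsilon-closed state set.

{A, E, H, J, K, L, O}

C on 1 → {L}.
G on 1 → {K}.
Union after reading 1: {K, L}.
Now take the epsilon-closure:
From K via epsilon: add E.
From E via epsilon: add J.
From J via epsilon: add H.
From H via epsilon: add O.
From O via epsilon: add A.
No new states can be added; the closed set is {A, E, H, J, K, L, O}.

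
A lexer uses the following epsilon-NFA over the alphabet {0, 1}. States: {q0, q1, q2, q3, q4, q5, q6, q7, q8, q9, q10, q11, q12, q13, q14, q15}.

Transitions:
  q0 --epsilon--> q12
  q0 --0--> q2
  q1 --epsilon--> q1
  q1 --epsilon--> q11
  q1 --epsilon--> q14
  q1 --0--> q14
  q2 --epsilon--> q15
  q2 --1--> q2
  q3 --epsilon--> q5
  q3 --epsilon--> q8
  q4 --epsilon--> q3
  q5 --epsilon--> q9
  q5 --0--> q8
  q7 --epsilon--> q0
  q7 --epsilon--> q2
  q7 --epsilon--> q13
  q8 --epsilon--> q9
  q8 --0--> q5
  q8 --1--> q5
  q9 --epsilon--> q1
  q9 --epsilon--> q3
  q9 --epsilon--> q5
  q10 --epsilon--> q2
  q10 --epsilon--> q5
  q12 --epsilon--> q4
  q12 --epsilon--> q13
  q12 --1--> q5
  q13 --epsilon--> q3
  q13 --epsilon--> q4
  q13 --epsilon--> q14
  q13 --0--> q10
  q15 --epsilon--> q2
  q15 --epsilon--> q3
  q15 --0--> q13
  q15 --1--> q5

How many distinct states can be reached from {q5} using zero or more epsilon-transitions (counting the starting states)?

7

Start with {q5}.
From q5 via epsilon: add q9.
From q9 via epsilon: add q1, q3.
From q1 via epsilon: add q11, q14.
From q3 via epsilon: add q8.
epsilon-closure = {q1, q3, q5, q8, q9, q11, q14}, which has 7 states.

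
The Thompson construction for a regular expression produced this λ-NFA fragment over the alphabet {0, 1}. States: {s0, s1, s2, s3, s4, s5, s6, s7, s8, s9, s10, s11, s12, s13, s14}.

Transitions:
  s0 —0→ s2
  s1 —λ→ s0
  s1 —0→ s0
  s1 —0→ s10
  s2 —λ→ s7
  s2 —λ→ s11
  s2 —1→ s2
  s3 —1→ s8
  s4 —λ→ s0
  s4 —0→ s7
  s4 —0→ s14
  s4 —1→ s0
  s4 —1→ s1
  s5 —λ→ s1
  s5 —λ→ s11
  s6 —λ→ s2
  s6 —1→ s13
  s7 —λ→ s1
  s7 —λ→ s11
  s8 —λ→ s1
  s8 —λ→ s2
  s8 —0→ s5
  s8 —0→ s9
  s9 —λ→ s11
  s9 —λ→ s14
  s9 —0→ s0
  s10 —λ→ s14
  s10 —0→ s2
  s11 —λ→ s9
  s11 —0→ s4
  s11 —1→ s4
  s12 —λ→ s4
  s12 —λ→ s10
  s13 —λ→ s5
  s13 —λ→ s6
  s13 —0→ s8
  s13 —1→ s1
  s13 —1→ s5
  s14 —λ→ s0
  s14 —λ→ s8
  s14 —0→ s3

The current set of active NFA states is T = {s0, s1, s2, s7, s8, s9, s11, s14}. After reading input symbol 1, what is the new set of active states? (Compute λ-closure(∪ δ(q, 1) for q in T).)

{s0, s1, s2, s4, s7, s8, s9, s11, s14}

s2 on 1 → {s2}.
s11 on 1 → {s4}.
No 1-transition from s0, s1, s7, s8, s9, s14.
Union after reading 1: {s2, s4}.
Now take the λ-closure:
From s2 via λ: add s7, s11.
From s4 via λ: add s0.
From s7 via λ: add s1.
From s11 via λ: add s9.
From s9 via λ: add s14.
From s14 via λ: add s8.
No new states can be added; the closed set is {s0, s1, s2, s4, s7, s8, s9, s11, s14}.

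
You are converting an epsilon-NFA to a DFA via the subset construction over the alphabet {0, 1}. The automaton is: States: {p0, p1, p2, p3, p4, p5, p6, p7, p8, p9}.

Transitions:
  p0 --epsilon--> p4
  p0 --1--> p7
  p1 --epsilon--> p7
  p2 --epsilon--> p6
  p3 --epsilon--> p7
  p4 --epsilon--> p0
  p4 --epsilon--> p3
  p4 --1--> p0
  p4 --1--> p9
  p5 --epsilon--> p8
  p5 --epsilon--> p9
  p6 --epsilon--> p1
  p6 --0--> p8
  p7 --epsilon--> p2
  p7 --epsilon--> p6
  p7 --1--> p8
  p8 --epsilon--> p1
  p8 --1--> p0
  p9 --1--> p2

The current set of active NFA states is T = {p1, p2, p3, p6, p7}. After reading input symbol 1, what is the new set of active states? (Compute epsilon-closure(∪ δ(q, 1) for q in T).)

{p1, p2, p6, p7, p8}

p7 on 1 → {p8}.
No 1-transition from p1, p2, p3, p6.
Union after reading 1: {p8}.
Now take the epsilon-closure:
From p8 via epsilon: add p1.
From p1 via epsilon: add p7.
From p7 via epsilon: add p2, p6.
No new states can be added; the closed set is {p1, p2, p6, p7, p8}.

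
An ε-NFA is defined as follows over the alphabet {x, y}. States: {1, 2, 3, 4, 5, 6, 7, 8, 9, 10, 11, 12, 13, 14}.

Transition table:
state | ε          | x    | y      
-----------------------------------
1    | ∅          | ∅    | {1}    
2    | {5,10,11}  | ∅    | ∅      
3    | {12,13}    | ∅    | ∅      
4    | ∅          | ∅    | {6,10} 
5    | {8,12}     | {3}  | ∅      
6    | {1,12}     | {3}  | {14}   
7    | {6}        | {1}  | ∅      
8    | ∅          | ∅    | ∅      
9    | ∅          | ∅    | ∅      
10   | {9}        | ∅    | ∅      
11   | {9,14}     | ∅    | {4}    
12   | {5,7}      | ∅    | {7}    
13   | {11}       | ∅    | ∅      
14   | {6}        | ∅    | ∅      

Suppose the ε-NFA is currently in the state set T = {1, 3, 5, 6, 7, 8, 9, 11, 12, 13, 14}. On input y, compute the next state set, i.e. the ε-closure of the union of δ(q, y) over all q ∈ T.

{1, 4, 5, 6, 7, 8, 12, 14}

1 on y → {1}.
6 on y → {14}.
11 on y → {4}.
12 on y → {7}.
No y-transition from 3, 5, 7, 8, 9, 13, 14.
Union after reading y: {1, 4, 7, 14}.
Now take the ε-closure:
From 7 via ε: add 6.
From 6 via ε: add 12.
From 12 via ε: add 5.
From 5 via ε: add 8.
No new states can be added; the closed set is {1, 4, 5, 6, 7, 8, 12, 14}.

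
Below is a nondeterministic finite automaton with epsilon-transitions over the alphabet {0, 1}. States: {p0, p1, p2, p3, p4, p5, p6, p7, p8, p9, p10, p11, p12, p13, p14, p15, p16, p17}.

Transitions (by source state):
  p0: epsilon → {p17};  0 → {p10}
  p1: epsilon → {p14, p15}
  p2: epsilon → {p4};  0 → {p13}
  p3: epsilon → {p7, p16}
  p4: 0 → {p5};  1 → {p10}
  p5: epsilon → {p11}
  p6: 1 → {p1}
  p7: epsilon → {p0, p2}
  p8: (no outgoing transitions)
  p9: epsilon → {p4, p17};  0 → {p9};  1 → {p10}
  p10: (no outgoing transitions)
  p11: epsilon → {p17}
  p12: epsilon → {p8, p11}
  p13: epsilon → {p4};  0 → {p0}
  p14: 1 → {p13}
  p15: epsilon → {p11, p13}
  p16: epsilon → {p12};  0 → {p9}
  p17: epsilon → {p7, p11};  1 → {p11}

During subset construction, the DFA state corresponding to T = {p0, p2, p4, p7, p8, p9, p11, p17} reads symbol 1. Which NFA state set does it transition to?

{p0, p2, p4, p7, p10, p11, p17}

p4 on 1 → {p10}.
p9 on 1 → {p10}.
p17 on 1 → {p11}.
No 1-transition from p0, p2, p7, p8, p11.
Union after reading 1: {p10, p11}.
Now take the epsilon-closure:
From p11 via epsilon: add p17.
From p17 via epsilon: add p7.
From p7 via epsilon: add p0, p2.
From p2 via epsilon: add p4.
No new states can be added; the closed set is {p0, p2, p4, p7, p10, p11, p17}.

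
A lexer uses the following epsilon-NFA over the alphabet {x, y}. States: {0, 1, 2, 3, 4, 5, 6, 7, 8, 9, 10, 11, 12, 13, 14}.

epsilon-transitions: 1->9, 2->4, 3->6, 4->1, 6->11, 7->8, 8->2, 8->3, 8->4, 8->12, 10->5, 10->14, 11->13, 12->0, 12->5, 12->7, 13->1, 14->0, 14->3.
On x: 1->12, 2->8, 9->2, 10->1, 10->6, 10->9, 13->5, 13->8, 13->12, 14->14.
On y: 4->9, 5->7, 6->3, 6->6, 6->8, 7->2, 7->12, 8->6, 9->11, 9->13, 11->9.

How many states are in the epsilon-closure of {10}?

Start with {10}.
From 10 via epsilon: add 5, 14.
From 14 via epsilon: add 0, 3.
From 3 via epsilon: add 6.
From 6 via epsilon: add 11.
From 11 via epsilon: add 13.
From 13 via epsilon: add 1.
From 1 via epsilon: add 9.
epsilon-closure = {0, 1, 3, 5, 6, 9, 10, 11, 13, 14}, which has 10 states.

10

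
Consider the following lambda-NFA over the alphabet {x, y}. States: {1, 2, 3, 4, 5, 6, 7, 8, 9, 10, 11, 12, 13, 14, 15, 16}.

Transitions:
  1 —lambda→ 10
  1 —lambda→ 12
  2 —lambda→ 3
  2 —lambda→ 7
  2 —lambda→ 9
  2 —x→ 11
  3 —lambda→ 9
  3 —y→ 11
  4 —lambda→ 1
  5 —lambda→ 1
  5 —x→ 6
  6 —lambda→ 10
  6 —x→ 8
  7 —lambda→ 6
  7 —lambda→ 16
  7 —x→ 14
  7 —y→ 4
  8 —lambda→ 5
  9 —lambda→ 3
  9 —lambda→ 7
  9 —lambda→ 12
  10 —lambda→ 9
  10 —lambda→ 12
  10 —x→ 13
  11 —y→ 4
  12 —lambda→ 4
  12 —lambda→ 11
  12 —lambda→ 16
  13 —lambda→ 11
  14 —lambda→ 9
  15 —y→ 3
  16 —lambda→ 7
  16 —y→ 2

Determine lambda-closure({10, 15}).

Start with {10, 15}.
From 10 via lambda: add 9, 12.
From 9 via lambda: add 3, 7.
From 12 via lambda: add 4, 11, 16.
From 4 via lambda: add 1.
From 7 via lambda: add 6.
No new states can be added; the closed set is {1, 3, 4, 6, 7, 9, 10, 11, 12, 15, 16}.

{1, 3, 4, 6, 7, 9, 10, 11, 12, 15, 16}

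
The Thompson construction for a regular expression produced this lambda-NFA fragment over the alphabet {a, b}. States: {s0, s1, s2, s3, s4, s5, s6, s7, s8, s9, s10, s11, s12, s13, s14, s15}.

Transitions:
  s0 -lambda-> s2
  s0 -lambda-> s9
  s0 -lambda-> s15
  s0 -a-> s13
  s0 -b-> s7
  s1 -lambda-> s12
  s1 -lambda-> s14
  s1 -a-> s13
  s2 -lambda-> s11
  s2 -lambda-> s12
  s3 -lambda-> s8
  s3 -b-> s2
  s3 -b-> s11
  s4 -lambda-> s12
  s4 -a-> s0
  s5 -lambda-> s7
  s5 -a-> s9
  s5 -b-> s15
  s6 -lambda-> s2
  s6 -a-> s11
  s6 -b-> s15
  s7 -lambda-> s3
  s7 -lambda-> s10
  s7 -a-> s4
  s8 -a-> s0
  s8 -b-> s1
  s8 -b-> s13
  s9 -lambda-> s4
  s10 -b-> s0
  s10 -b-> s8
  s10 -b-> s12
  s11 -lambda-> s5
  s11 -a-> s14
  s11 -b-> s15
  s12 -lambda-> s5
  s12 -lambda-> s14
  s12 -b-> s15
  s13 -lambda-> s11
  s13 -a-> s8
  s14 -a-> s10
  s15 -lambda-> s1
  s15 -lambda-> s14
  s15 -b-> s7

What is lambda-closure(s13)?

{s3, s5, s7, s8, s10, s11, s13}

Start with {s13}.
From s13 via lambda: add s11.
From s11 via lambda: add s5.
From s5 via lambda: add s7.
From s7 via lambda: add s3, s10.
From s3 via lambda: add s8.
No new states can be added; the closed set is {s3, s5, s7, s8, s10, s11, s13}.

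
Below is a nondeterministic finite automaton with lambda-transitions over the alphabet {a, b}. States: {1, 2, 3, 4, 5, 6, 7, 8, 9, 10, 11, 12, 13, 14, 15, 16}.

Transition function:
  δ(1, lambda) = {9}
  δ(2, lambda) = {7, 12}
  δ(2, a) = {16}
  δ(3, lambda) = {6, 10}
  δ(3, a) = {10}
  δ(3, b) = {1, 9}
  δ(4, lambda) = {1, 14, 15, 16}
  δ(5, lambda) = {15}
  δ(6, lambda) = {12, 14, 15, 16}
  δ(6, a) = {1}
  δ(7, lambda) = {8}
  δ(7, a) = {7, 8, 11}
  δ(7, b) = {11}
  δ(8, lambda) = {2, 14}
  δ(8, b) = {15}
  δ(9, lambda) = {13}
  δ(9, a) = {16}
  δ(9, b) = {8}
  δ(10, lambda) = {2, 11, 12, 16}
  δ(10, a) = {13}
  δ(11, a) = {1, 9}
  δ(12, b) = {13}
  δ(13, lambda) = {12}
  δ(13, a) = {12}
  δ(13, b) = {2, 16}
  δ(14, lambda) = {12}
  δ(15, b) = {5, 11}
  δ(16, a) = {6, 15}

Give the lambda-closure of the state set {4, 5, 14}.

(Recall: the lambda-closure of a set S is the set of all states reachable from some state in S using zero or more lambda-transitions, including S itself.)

{1, 4, 5, 9, 12, 13, 14, 15, 16}

Start with {4, 5, 14}.
From 4 via lambda: add 1, 15, 16.
From 14 via lambda: add 12.
From 1 via lambda: add 9.
From 9 via lambda: add 13.
No new states can be added; the closed set is {1, 4, 5, 9, 12, 13, 14, 15, 16}.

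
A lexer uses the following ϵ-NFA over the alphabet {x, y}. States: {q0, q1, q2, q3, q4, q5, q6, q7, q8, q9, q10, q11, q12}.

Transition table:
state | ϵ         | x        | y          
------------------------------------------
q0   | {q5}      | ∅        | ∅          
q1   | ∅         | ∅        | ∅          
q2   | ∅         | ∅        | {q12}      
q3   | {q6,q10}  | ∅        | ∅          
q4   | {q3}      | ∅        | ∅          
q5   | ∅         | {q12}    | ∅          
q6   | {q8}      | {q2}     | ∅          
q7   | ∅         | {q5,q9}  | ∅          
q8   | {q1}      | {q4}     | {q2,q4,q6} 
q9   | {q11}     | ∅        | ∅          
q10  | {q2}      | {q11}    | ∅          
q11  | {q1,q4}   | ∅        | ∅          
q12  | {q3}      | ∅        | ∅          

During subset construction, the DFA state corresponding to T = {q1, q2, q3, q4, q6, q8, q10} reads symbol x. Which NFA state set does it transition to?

{q1, q2, q3, q4, q6, q8, q10, q11}

q6 on x → {q2}.
q8 on x → {q4}.
q10 on x → {q11}.
No x-transition from q1, q2, q3, q4.
Union after reading x: {q2, q4, q11}.
Now take the ϵ-closure:
From q4 via ϵ: add q3.
From q11 via ϵ: add q1.
From q3 via ϵ: add q6, q10.
From q6 via ϵ: add q8.
No new states can be added; the closed set is {q1, q2, q3, q4, q6, q8, q10, q11}.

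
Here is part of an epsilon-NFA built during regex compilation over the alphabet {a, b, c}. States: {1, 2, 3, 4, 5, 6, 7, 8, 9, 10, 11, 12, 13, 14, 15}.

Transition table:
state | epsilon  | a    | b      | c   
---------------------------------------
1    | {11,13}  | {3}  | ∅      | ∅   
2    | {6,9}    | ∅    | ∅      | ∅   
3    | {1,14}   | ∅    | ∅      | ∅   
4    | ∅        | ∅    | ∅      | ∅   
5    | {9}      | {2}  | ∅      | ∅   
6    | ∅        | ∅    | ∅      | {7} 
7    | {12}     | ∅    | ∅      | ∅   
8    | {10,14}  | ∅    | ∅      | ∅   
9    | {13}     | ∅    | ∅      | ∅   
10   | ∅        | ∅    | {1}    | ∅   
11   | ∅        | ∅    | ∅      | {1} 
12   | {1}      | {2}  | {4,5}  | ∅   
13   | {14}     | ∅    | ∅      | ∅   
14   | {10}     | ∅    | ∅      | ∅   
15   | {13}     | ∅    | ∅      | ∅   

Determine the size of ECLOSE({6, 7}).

8

Start with {6, 7}.
From 7 via epsilon: add 12.
From 12 via epsilon: add 1.
From 1 via epsilon: add 11, 13.
From 13 via epsilon: add 14.
From 14 via epsilon: add 10.
epsilon-closure = {1, 6, 7, 10, 11, 12, 13, 14}, which has 8 states.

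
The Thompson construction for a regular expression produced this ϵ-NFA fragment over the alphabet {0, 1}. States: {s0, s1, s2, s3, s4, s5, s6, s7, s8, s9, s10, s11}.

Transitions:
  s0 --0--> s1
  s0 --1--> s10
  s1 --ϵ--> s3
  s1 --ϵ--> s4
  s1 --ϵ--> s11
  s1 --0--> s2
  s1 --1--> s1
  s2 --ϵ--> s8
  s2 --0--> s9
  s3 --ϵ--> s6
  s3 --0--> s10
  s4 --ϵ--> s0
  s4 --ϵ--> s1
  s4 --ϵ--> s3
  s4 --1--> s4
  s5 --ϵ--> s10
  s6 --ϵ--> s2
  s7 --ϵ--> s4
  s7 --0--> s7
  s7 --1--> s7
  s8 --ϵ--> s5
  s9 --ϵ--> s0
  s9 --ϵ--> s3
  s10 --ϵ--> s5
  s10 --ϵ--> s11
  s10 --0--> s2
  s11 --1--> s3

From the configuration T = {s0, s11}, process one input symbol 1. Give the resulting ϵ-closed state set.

{s2, s3, s5, s6, s8, s10, s11}

s0 on 1 → {s10}.
s11 on 1 → {s3}.
Union after reading 1: {s3, s10}.
Now take the ϵ-closure:
From s3 via ϵ: add s6.
From s10 via ϵ: add s5, s11.
From s6 via ϵ: add s2.
From s2 via ϵ: add s8.
No new states can be added; the closed set is {s2, s3, s5, s6, s8, s10, s11}.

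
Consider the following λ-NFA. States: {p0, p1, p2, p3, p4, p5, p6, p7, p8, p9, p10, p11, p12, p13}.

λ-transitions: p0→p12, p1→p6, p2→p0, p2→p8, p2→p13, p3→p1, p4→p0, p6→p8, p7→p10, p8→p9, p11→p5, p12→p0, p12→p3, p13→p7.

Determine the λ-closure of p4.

Start with {p4}.
From p4 via λ: add p0.
From p0 via λ: add p12.
From p12 via λ: add p3.
From p3 via λ: add p1.
From p1 via λ: add p6.
From p6 via λ: add p8.
From p8 via λ: add p9.
No new states can be added; the closed set is {p0, p1, p3, p4, p6, p8, p9, p12}.

{p0, p1, p3, p4, p6, p8, p9, p12}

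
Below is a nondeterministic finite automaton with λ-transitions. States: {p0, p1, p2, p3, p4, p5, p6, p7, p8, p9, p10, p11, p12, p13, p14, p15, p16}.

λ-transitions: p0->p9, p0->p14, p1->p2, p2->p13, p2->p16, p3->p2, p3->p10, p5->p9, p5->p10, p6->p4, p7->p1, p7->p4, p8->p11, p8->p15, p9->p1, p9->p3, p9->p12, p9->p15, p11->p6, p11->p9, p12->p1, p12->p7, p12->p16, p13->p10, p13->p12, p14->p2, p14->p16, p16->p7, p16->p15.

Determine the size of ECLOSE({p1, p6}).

Start with {p1, p6}.
From p1 via λ: add p2.
From p6 via λ: add p4.
From p2 via λ: add p13, p16.
From p13 via λ: add p10, p12.
From p16 via λ: add p7, p15.
λ-closure = {p1, p2, p4, p6, p7, p10, p12, p13, p15, p16}, which has 10 states.

10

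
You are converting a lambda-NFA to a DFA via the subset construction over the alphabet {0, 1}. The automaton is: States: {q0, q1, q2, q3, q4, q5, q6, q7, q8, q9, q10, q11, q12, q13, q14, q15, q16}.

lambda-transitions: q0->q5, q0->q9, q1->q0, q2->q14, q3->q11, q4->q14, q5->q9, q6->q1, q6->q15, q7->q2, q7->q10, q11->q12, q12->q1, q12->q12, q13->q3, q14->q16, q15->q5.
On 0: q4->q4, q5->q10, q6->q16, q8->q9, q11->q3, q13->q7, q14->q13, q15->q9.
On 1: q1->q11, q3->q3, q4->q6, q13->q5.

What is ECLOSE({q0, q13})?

{q0, q1, q3, q5, q9, q11, q12, q13}

Start with {q0, q13}.
From q0 via lambda: add q5, q9.
From q13 via lambda: add q3.
From q3 via lambda: add q11.
From q11 via lambda: add q12.
From q12 via lambda: add q1.
No new states can be added; the closed set is {q0, q1, q3, q5, q9, q11, q12, q13}.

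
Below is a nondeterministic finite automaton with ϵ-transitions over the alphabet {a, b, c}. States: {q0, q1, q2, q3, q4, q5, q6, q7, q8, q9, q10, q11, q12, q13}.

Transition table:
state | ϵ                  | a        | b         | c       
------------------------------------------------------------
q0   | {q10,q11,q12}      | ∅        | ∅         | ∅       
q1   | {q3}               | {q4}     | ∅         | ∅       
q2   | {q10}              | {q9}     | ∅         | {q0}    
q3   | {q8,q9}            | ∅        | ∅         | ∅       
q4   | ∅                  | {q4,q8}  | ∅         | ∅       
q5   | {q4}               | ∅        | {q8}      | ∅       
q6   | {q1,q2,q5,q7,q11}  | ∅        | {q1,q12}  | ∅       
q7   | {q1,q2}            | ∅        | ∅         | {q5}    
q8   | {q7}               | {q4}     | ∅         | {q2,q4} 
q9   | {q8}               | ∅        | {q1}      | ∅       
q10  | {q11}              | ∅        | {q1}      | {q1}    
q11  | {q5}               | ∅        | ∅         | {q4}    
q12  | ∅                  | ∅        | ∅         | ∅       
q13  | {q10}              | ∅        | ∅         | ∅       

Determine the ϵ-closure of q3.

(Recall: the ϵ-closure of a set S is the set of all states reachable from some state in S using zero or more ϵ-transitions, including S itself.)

{q1, q2, q3, q4, q5, q7, q8, q9, q10, q11}

Start with {q3}.
From q3 via ϵ: add q8, q9.
From q8 via ϵ: add q7.
From q7 via ϵ: add q1, q2.
From q2 via ϵ: add q10.
From q10 via ϵ: add q11.
From q11 via ϵ: add q5.
From q5 via ϵ: add q4.
No new states can be added; the closed set is {q1, q2, q3, q4, q5, q7, q8, q9, q10, q11}.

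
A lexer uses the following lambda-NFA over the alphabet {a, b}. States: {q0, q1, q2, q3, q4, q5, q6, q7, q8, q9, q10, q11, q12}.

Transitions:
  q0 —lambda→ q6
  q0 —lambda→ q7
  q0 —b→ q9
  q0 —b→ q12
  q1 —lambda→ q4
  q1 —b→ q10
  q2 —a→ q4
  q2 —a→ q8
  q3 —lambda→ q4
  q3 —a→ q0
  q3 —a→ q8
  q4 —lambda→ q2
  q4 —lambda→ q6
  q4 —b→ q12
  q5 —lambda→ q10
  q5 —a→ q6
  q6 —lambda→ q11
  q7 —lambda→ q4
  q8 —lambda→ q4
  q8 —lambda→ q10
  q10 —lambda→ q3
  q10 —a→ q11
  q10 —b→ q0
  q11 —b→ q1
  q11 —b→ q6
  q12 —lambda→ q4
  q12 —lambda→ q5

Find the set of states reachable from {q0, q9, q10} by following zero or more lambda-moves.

Start with {q0, q9, q10}.
From q0 via lambda: add q6, q7.
From q10 via lambda: add q3.
From q3 via lambda: add q4.
From q6 via lambda: add q11.
From q4 via lambda: add q2.
No new states can be added; the closed set is {q0, q2, q3, q4, q6, q7, q9, q10, q11}.

{q0, q2, q3, q4, q6, q7, q9, q10, q11}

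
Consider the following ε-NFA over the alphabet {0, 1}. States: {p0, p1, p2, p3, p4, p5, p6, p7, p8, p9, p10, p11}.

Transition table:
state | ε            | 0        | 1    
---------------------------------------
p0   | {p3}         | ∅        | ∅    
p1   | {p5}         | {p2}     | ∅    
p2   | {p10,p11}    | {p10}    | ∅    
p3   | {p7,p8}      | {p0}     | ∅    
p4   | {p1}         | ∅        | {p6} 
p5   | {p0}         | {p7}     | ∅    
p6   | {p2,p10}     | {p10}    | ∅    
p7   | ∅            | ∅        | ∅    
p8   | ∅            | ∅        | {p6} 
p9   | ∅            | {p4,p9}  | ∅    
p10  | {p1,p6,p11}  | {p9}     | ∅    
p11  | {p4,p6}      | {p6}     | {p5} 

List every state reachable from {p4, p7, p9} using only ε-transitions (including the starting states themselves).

{p0, p1, p3, p4, p5, p7, p8, p9}

Start with {p4, p7, p9}.
From p4 via ε: add p1.
From p1 via ε: add p5.
From p5 via ε: add p0.
From p0 via ε: add p3.
From p3 via ε: add p8.
No new states can be added; the closed set is {p0, p1, p3, p4, p5, p7, p8, p9}.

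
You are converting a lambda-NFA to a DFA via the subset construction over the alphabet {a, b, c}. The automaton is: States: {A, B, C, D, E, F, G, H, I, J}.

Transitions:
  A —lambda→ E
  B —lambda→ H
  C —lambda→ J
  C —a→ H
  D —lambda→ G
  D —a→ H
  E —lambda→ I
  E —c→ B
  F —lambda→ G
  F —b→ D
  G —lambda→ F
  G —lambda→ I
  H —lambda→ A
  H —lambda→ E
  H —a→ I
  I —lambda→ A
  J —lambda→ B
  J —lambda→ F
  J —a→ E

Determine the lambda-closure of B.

{A, B, E, H, I}

Start with {B}.
From B via lambda: add H.
From H via lambda: add A, E.
From E via lambda: add I.
No new states can be added; the closed set is {A, B, E, H, I}.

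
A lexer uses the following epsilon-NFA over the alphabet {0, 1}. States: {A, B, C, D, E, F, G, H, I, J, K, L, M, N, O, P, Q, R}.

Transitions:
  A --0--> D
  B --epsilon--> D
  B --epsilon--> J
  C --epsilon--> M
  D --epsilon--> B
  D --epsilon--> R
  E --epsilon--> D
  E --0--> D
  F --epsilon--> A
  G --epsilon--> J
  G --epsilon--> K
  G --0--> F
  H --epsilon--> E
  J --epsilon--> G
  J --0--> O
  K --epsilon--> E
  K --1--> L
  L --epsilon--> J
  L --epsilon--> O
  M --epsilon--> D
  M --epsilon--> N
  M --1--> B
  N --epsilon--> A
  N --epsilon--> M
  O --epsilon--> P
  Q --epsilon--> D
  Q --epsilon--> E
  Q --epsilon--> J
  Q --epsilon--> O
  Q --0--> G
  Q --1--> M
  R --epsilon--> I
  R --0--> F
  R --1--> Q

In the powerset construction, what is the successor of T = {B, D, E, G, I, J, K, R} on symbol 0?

{A, B, D, E, F, G, I, J, K, O, P, R}

E on 0 → {D}.
G on 0 → {F}.
J on 0 → {O}.
R on 0 → {F}.
No 0-transition from B, D, I, K.
Union after reading 0: {D, F, O}.
Now take the epsilon-closure:
From D via epsilon: add B, R.
From F via epsilon: add A.
From O via epsilon: add P.
From B via epsilon: add J.
From R via epsilon: add I.
From J via epsilon: add G.
From G via epsilon: add K.
From K via epsilon: add E.
No new states can be added; the closed set is {A, B, D, E, F, G, I, J, K, O, P, R}.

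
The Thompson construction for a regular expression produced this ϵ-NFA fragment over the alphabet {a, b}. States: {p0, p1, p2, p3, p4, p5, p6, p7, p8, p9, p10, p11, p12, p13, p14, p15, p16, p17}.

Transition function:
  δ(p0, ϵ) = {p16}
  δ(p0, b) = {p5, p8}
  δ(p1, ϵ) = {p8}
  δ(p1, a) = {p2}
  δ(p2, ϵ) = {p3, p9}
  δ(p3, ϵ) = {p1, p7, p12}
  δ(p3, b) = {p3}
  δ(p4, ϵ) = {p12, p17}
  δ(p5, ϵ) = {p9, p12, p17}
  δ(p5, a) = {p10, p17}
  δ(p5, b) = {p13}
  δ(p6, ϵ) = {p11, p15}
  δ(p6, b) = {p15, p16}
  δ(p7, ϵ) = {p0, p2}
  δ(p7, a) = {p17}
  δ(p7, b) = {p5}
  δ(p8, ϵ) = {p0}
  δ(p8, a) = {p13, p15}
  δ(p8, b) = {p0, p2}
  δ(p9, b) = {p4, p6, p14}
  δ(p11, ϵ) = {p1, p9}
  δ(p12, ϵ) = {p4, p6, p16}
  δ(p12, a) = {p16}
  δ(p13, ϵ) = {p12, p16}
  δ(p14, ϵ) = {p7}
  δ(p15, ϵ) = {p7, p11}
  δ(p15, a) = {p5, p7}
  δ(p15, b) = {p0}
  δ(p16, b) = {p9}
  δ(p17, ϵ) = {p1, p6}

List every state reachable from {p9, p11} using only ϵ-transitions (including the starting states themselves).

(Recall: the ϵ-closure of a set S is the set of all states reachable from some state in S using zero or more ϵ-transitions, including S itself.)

Start with {p9, p11}.
From p11 via ϵ: add p1.
From p1 via ϵ: add p8.
From p8 via ϵ: add p0.
From p0 via ϵ: add p16.
No new states can be added; the closed set is {p0, p1, p8, p9, p11, p16}.

{p0, p1, p8, p9, p11, p16}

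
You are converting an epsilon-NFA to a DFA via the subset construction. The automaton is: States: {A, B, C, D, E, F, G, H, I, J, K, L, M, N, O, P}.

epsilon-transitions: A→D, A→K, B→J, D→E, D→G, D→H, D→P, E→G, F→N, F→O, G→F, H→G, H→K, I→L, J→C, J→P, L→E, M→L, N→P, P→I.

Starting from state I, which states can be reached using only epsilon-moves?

{E, F, G, I, L, N, O, P}

Start with {I}.
From I via epsilon: add L.
From L via epsilon: add E.
From E via epsilon: add G.
From G via epsilon: add F.
From F via epsilon: add N, O.
From N via epsilon: add P.
No new states can be added; the closed set is {E, F, G, I, L, N, O, P}.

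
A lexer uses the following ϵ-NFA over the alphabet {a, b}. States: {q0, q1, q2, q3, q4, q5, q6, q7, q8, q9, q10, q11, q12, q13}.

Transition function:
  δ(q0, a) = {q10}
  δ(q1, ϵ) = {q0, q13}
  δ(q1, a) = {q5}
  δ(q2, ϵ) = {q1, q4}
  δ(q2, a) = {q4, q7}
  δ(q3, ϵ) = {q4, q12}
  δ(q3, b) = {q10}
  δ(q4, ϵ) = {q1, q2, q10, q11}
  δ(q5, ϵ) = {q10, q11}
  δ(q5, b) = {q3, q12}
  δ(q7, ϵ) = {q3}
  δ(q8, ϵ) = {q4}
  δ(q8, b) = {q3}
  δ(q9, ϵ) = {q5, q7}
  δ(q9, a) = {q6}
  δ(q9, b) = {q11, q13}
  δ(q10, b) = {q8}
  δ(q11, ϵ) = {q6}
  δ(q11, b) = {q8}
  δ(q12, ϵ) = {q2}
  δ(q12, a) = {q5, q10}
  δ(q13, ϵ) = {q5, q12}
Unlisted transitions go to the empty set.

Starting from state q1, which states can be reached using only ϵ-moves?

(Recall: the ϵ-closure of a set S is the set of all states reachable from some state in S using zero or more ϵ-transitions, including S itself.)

{q0, q1, q2, q4, q5, q6, q10, q11, q12, q13}

Start with {q1}.
From q1 via ϵ: add q0, q13.
From q13 via ϵ: add q5, q12.
From q5 via ϵ: add q10, q11.
From q12 via ϵ: add q2.
From q2 via ϵ: add q4.
From q11 via ϵ: add q6.
No new states can be added; the closed set is {q0, q1, q2, q4, q5, q6, q10, q11, q12, q13}.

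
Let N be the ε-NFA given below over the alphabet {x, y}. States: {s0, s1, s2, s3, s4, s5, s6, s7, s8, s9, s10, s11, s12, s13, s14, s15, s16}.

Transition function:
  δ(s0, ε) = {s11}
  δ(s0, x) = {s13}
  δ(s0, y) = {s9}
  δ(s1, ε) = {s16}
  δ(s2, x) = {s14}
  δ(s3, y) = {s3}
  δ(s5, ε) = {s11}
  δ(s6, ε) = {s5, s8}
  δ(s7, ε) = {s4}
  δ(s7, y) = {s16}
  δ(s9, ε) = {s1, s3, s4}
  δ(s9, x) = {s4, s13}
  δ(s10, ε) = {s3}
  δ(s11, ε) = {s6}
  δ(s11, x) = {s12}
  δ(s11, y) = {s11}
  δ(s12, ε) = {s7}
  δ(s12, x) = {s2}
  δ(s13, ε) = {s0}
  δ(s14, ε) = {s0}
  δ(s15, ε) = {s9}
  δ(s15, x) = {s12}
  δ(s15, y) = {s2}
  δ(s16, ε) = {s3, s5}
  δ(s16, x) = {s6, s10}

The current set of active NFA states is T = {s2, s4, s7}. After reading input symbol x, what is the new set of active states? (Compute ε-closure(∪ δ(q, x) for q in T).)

s2 on x → {s14}.
No x-transition from s4, s7.
Union after reading x: {s14}.
Now take the ε-closure:
From s14 via ε: add s0.
From s0 via ε: add s11.
From s11 via ε: add s6.
From s6 via ε: add s5, s8.
No new states can be added; the closed set is {s0, s5, s6, s8, s11, s14}.

{s0, s5, s6, s8, s11, s14}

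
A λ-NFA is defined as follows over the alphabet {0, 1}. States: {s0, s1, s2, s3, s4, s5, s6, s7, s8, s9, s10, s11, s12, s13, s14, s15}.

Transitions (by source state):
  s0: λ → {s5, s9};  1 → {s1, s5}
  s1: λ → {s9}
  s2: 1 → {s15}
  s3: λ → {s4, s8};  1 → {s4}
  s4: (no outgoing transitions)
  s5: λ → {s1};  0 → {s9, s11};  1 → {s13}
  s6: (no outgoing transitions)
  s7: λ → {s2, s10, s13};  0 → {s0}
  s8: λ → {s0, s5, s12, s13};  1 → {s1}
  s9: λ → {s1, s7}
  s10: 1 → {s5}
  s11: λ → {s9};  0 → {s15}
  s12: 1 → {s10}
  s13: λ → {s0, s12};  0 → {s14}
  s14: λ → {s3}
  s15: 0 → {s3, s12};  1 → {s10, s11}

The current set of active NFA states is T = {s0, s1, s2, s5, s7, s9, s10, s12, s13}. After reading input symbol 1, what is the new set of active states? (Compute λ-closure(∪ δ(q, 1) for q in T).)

s0 on 1 → {s1, s5}.
s2 on 1 → {s15}.
s5 on 1 → {s13}.
s10 on 1 → {s5}.
s12 on 1 → {s10}.
No 1-transition from s1, s7, s9, s13.
Union after reading 1: {s1, s5, s10, s13, s15}.
Now take the λ-closure:
From s1 via λ: add s9.
From s13 via λ: add s0, s12.
From s9 via λ: add s7.
From s7 via λ: add s2.
No new states can be added; the closed set is {s0, s1, s2, s5, s7, s9, s10, s12, s13, s15}.

{s0, s1, s2, s5, s7, s9, s10, s12, s13, s15}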